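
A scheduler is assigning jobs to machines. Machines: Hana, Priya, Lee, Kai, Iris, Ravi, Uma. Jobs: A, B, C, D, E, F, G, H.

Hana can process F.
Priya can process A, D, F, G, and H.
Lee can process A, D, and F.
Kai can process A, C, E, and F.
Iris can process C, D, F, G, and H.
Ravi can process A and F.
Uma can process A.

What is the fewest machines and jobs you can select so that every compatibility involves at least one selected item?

6

A maximum matching has 6 edges (e.g. Hana–F, Priya–G, Lee–D, Kai–E, Iris–H, Ravi–A).
By König's theorem the minimum vertex cover has the same size. One such cover is {Priya, Lee, Kai, Iris, A, F}.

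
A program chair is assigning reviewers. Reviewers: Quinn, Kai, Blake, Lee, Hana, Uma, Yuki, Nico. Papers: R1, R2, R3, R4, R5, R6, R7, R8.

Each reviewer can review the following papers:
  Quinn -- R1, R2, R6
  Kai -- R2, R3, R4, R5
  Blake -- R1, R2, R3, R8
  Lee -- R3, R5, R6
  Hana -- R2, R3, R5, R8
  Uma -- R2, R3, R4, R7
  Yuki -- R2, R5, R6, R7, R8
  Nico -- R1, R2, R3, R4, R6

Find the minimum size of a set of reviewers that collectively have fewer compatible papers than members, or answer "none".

none

A matching saturating every reviewer exists, for instance Quinn→R1, Kai→R4, Blake→R3, Lee→R5, Hana→R8, Uma→R7, Yuki→R2, Nico→R6.
By Hall's marriage theorem, this means |N(S)| ≥ |S| for every subset S, so no violating subset exists.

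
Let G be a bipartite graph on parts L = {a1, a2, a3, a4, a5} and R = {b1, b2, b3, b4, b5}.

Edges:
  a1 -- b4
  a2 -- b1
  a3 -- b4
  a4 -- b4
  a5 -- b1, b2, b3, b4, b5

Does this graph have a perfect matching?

The set {a1, a3, a4} has only 1 neighbour ({b4}), so by Hall's theorem at most 3 of the 5 left vertices can be matched.
Hence no matching covers every left vertex.

No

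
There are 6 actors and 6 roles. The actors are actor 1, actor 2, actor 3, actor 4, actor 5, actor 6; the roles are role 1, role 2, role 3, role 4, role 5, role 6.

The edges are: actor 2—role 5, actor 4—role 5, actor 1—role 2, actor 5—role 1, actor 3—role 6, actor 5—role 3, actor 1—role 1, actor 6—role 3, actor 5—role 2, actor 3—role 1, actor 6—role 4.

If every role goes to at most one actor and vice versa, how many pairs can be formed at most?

One maximum matching: actor 1–role 2, actor 2–role 5, actor 3–role 6, actor 5–role 1, actor 6–role 3.
The set {actor 2, actor 4} has only 1 neighbour ({role 5}), so by Hall's theorem at most 5 of the 6 actors can be matched.

5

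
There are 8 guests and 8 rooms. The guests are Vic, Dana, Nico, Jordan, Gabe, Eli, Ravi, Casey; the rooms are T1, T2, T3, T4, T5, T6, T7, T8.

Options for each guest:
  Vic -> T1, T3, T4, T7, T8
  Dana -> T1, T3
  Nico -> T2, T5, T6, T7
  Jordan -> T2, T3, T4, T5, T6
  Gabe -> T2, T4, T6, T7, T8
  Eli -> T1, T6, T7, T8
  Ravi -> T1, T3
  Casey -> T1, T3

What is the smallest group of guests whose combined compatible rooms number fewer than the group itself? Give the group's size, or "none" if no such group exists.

Take S = {Dana, Ravi, Casey}. Its neighbourhood is {T1, T3}, so |N(S)| = 2 < |S| = 3.
Every subset of size less than 3 has at least as many neighbours as members, so 3 is the minimum.

3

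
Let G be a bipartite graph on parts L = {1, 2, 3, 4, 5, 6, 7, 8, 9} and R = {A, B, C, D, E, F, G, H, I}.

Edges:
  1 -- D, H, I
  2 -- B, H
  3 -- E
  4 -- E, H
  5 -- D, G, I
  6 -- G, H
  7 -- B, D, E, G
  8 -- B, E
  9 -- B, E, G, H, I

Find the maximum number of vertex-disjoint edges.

One maximum matching: 1→I, 2→B, 3→E, 4→H, 5→D, 6→G.
The set {1, 2, 3, 4, 5, 6, 7, 8, 9} has only 6 neighbours ({B, D, E, G, H, I}), so by Hall's theorem at most 6 of the 9 left vertices can be matched.

6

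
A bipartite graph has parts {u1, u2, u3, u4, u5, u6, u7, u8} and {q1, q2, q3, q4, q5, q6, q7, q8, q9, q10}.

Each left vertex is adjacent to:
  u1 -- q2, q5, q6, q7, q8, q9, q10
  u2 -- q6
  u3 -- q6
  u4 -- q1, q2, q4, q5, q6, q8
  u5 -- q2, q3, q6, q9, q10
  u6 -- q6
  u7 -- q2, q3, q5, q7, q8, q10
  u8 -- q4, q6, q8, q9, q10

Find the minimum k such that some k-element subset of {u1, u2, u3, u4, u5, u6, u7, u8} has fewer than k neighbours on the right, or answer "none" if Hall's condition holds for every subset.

Take S = {u2, u3}. Its neighbourhood is {q6}, so |N(S)| = 1 < |S| = 2.
No single vertex violates Hall's condition since each has at least one neighbour, so 2 is the minimum.

2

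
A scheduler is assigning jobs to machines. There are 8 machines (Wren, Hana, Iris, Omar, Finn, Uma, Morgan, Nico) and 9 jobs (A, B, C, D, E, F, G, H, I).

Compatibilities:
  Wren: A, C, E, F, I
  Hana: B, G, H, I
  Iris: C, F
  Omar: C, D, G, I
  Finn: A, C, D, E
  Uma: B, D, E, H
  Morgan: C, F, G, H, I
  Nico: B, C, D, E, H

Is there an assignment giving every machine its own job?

A valid assignment of size 8: Wren–A, Hana–G, Iris–F, Omar–D, Finn–C, Uma–B, Morgan–H, Nico–E.
Every machine is matched, so this matching saturates all of them.

Yes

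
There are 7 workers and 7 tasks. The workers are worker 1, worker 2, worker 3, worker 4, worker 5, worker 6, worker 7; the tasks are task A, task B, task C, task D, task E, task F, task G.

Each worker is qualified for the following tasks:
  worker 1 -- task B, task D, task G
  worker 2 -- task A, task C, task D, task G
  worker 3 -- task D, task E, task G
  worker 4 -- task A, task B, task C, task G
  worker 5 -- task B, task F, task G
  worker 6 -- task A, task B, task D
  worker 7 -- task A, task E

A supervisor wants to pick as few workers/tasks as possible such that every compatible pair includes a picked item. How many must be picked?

7

{worker 1, worker 2, worker 3, worker 4, worker 5, worker 6, worker 7} is a vertex cover of size 7: every edge has an endpoint in this set.
No smaller cover exists because worker 1–task B, worker 2–task G, worker 3–task D, worker 4–task C, worker 5–task F, worker 6–task A, worker 7–task E is a matching of size 7, and a cover must include an endpoint of each of these disjoint edges (König's theorem).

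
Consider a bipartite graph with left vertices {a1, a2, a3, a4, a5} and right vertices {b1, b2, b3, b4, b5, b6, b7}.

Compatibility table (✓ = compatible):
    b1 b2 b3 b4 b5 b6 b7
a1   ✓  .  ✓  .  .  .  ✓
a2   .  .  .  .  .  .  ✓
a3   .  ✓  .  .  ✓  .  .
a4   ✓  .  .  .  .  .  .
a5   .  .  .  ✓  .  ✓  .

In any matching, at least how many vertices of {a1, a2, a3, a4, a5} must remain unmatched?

One maximum matching: a1→b3, a2→b7, a3→b5, a4→b1, a5→b6.
This saturates every left vertex, so 5 is the maximum.
That matches 5 of the 5, leaving 0 unmatched; no matching can do better.

0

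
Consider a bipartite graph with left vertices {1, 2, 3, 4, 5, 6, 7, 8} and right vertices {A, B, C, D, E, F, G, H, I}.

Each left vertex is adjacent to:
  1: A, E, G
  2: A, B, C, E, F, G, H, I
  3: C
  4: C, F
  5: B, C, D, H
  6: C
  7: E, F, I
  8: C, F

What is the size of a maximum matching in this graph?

A valid assignment of size 6: 1–G, 2–A, 3–C, 4–F, 5–B, 7–E.
The set {3, 4, 6, 8} has only 2 neighbours ({C, F}), so by Hall's theorem at most 6 of the 8 left vertices can be matched.

6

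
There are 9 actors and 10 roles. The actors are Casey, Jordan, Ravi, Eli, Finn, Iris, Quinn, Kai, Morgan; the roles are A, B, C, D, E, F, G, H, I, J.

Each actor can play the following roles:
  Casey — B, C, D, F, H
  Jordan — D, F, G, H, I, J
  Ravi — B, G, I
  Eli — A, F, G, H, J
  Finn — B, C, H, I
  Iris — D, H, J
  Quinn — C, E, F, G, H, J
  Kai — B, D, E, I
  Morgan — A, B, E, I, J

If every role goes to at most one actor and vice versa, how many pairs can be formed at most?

A valid assignment of size 9: Casey→F, Jordan→G, Ravi→B, Eli→A, Finn→C, Iris→D, Quinn→H, Kai→E, Morgan→J.
All 9 actors are matched, so no larger matching exists.

9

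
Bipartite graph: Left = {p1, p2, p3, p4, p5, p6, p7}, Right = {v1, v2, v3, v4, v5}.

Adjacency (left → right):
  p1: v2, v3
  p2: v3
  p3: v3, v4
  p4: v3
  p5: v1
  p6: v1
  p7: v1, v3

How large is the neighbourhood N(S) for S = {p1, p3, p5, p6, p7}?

The union of neighbours of {p1, p3, p5, p6, p7} is {v1, v2, v3, v4}, which has 4 elements.
Since |N(S)| = 4 < |S| = 5, Hall's condition fails for this subset.

4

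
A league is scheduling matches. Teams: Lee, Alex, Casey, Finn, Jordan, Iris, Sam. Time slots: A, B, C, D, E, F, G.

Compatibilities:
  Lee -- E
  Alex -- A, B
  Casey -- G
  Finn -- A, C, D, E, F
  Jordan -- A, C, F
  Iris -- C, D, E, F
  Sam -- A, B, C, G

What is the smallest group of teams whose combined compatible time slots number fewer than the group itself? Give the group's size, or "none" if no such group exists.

A matching saturating every team exists, for instance Lee→E, Alex→A, Casey→G, Finn→F, Jordan→C, Iris→D, Sam→B.
By Hall's marriage theorem, this means |N(S)| ≥ |S| for every subset S, so no violating subset exists.

none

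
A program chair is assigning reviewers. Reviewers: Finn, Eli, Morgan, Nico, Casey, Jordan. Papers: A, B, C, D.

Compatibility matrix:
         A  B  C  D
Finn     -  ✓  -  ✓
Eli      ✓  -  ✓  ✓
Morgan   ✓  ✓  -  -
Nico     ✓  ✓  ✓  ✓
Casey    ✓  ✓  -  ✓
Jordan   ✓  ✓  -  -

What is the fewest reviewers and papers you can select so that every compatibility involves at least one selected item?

A maximum matching has 4 edges (e.g. Finn–D, Eli–C, Morgan–A, Nico–B).
By König's theorem the minimum vertex cover has the same size. One such cover is {A, B, C, D}.

4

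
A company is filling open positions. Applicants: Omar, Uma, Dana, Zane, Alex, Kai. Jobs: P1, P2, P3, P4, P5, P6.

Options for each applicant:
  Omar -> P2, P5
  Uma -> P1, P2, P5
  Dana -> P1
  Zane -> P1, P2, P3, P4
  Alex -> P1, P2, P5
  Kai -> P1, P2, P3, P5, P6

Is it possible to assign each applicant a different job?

No

The set {Omar, Uma, Dana, Alex} has only 3 neighbours ({P1, P2, P5}), so by Hall's theorem at most 5 of the 6 applicants can be matched.
Hence no matching covers every applicant.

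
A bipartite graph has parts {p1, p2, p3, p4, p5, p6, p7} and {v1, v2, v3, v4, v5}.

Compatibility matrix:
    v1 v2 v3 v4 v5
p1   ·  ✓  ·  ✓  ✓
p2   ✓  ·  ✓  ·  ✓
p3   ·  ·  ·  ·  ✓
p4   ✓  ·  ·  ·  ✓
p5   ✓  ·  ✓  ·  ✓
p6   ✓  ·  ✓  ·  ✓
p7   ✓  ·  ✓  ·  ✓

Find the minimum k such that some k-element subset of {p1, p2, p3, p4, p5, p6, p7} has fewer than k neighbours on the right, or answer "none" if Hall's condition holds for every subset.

4

Take S = {p2, p3, p4, p5}. Its neighbourhood is {v1, v3, v5}, so |N(S)| = 3 < |S| = 4.
Every subset of size less than 4 has at least as many neighbours as members, so 4 is the minimum.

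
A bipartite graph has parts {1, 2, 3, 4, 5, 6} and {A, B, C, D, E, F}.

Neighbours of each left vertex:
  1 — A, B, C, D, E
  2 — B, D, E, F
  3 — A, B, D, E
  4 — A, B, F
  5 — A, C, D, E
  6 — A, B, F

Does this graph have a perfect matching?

Yes

A valid assignment of size 6: 1-A, 2-D, 3-E, 4-F, 5-C, 6-B.
Every left vertex is matched, so this is a perfect matching.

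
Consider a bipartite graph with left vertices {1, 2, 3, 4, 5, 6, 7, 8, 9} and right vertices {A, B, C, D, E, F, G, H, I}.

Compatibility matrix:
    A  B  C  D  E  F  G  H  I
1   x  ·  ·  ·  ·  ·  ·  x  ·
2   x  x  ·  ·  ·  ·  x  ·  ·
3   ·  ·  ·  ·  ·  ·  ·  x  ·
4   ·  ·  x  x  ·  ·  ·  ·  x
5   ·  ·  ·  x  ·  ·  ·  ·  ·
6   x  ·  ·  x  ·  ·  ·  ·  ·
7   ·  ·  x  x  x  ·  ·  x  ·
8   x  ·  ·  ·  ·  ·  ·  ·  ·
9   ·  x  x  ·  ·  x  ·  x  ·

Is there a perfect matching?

The set {1, 3, 5, 6, 8} has only 3 neighbours ({A, D, H}), so by Hall's theorem at most 7 of the 9 left vertices can be matched.
Hence no matching covers every left vertex.

No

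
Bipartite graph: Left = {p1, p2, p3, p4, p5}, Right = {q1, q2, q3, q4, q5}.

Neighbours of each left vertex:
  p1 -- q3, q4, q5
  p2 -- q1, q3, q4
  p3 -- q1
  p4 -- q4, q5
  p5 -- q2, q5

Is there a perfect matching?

Yes

One maximum matching: p1–q4, p2–q3, p3–q1, p4–q5, p5–q2.
All 5 left vertices are covered.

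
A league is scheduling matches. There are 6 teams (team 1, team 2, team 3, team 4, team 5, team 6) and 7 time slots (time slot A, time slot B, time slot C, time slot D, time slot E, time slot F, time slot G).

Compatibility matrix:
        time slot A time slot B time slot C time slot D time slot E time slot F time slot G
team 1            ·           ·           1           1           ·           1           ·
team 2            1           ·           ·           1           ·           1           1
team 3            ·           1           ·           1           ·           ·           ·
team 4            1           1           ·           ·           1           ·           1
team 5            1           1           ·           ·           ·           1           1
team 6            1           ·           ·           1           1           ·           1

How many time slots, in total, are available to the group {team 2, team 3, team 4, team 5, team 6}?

The union of neighbours of {team 2, team 3, team 4, team 5, team 6} is {time slot A, time slot B, time slot D, time slot E, time slot F, time slot G}, which has 6 elements.
Since |N(S)| = 6 ≥ |S| = 5, Hall's condition holds for this subset.

6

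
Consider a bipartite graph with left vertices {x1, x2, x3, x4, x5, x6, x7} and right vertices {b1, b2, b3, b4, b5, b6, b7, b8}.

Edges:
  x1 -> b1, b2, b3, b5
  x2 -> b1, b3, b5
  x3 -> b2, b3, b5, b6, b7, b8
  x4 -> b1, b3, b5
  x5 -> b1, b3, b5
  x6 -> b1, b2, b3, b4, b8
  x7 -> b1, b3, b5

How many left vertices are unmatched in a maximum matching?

One maximum matching: x1→b2, x2→b1, x3→b7, x4→b5, x5→b3, x6→b8.
The set {x2, x4, x5, x7} has only 3 neighbours ({b1, b3, b5}), so by Hall's theorem at most 6 of the 7 left vertices can be matched.
That matches 6 of the 7, leaving 1 unmatched; no matching can do better.

1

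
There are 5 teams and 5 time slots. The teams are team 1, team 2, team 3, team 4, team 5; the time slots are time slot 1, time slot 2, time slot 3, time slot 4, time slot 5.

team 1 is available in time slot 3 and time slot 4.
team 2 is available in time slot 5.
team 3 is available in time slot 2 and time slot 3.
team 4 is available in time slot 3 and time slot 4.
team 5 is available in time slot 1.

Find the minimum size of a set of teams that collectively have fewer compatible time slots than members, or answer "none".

A matching saturating every team exists, for instance team 1→time slot 3, team 2→time slot 5, team 3→time slot 2, team 4→time slot 4, team 5→time slot 1.
By Hall's marriage theorem, this means |N(S)| ≥ |S| for every subset S, so no violating subset exists.

none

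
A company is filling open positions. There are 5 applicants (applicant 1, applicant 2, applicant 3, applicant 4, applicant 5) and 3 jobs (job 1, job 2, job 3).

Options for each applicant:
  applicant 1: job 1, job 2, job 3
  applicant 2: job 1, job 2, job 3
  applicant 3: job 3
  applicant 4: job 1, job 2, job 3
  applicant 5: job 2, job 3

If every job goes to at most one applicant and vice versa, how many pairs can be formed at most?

3

One maximum matching: applicant 1-job 1, applicant 2-job 2, applicant 3-job 3.
The set {applicant 1, applicant 2, applicant 3, applicant 4, applicant 5} has only 3 neighbours ({job 1, job 2, job 3}), so by Hall's theorem at most 3 of the 5 applicants can be matched.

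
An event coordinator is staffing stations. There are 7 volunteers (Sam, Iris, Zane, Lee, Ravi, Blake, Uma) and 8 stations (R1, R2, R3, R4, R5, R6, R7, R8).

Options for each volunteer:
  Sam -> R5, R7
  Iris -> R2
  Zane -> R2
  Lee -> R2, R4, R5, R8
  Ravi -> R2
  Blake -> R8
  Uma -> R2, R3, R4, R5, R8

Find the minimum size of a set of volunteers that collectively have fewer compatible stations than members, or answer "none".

2

Take S = {Iris, Zane}. Its neighbourhood is {R2}, so |N(S)| = 1 < |S| = 2.
No single vertex violates Hall's condition since each has at least one neighbour, so 2 is the minimum.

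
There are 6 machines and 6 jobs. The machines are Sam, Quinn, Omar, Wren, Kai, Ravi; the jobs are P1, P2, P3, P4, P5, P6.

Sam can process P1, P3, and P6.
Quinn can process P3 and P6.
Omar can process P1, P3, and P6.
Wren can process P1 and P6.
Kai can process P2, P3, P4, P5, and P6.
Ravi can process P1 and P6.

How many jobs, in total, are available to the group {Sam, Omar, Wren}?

The union of neighbours of {Sam, Omar, Wren} is {P1, P3, P6}, which has 3 elements.
Since |N(S)| = 3 ≥ |S| = 3, Hall's condition holds for this subset.

3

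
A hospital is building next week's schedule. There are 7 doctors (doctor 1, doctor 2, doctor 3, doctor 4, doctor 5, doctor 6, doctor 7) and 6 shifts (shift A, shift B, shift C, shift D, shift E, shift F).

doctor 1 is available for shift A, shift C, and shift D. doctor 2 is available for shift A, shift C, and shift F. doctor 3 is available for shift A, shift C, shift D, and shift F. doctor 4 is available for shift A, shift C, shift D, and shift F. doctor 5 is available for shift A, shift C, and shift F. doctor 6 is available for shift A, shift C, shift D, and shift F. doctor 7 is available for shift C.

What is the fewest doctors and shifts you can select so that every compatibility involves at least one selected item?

The 4 edges doctor 1–shift D, doctor 2–shift C, doctor 3–shift A, doctor 4–shift F form a matching, so any vertex cover needs at least 4 vertices (one per matched edge).
Conversely {shift A, shift C, shift D, shift F} meets every edge and has exactly 4 vertices, so 4 is optimal.

4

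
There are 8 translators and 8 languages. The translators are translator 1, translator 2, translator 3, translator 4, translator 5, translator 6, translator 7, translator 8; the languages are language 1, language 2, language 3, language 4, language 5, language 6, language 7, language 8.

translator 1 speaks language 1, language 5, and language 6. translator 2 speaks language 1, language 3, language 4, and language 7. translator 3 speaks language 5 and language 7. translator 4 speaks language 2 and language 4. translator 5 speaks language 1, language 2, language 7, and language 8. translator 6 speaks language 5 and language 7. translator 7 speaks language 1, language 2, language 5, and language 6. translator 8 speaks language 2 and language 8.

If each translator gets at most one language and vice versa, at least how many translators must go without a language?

0

A valid assignment of size 8: translator 1-language 1, translator 2-language 3, translator 3-language 5, translator 4-language 4, translator 5-language 2, translator 6-language 7, translator 7-language 6, translator 8-language 8.
All 8 translators are matched, so no larger matching exists.
That matches 8 of the 8, leaving 0 unmatched; no matching can do better.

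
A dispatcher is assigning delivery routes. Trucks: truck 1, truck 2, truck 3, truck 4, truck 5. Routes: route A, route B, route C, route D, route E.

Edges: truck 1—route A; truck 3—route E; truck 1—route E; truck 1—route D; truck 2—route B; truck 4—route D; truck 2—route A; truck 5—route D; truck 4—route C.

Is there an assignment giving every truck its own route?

One maximum matching: truck 1-route A, truck 2-route B, truck 3-route E, truck 4-route C, truck 5-route D.
Every truck is matched, so this is a perfect matching.

Yes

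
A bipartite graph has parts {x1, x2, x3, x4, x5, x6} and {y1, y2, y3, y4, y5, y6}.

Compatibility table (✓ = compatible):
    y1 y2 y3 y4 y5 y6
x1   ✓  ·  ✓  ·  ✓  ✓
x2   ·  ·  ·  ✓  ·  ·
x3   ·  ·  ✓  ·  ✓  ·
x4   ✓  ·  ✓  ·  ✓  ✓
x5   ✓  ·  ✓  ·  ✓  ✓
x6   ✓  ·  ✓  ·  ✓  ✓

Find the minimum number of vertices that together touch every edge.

5

{x2, y1, y3, y5, y6} is a vertex cover of size 5: every edge has an endpoint in this set.
No smaller cover exists because x1–y6, x2–y4, x3–y5, x4–y1, x5–y3 is a matching of size 5, and a cover must include an endpoint of each of these disjoint edges (König's theorem).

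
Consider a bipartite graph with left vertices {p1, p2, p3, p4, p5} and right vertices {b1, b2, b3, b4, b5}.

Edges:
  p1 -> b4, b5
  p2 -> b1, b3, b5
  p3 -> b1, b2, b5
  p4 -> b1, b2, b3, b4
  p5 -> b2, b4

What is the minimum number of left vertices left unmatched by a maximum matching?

One maximum matching: p1-b5, p2-b3, p3-b1, p4-b2, p5-b4.
All 5 left vertices are matched, so no larger matching exists.
That matches 5 of the 5, leaving 0 unmatched; no matching can do better.

0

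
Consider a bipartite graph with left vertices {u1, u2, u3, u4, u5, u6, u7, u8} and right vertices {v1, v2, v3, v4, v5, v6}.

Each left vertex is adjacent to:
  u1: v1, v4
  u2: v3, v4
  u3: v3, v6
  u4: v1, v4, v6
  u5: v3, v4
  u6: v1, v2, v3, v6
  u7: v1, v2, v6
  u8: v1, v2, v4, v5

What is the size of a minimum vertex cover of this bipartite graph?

A maximum matching has 6 edges (e.g. u1–v1, u2–v4, u3–v3, u4–v6, u6–v2, u8–v5).
By König's theorem the minimum vertex cover has the same size. One such cover is {u8, v1, v2, v3, v4, v6}.

6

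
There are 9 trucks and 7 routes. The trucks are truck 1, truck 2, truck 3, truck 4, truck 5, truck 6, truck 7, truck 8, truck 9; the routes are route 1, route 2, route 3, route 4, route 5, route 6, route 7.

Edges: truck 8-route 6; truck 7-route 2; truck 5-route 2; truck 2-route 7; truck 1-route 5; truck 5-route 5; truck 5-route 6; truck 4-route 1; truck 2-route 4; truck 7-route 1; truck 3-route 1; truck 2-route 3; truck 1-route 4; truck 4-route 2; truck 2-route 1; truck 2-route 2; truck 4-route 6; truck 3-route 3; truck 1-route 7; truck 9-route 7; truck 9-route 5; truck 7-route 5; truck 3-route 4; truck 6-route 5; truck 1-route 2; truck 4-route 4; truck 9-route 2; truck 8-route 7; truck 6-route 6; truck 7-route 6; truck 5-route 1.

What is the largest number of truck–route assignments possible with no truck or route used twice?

One maximum matching: truck 1–route 7, truck 2–route 3, truck 3–route 4, truck 4–route 6, truck 5–route 1, truck 6–route 5, truck 7–route 2.
The set {truck 1, truck 2, truck 3, truck 4, truck 5, truck 6, truck 7, truck 8, truck 9} has only 7 neighbours ({route 1, route 2, route 3, route 4, route 5, route 6, route 7}), so by Hall's theorem at most 7 of the 9 trucks can be matched.

7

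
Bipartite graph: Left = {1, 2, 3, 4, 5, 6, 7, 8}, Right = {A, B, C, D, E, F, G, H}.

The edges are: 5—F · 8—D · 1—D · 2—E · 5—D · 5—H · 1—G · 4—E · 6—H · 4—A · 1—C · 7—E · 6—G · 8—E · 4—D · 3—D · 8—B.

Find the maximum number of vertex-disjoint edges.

7

For example, pair 1-C, 2-E, 3-D, 4-A, 5-F, 6-G, 8-B.
The set {2, 7} has only 1 neighbour ({E}), so by Hall's theorem at most 7 of the 8 left vertices can be matched.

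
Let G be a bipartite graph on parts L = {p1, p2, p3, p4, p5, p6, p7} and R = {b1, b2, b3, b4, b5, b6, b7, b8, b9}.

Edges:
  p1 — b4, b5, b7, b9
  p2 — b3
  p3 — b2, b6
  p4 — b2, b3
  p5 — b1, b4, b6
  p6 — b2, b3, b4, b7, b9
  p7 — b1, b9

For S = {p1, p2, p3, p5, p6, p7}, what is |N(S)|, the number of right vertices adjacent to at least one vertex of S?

8

The union of neighbours of {p1, p2, p3, p5, p6, p7} is {b1, b2, b3, b4, b5, b6, b7, b9}, which has 8 elements.
Since |N(S)| = 8 ≥ |S| = 6, Hall's condition holds for this subset.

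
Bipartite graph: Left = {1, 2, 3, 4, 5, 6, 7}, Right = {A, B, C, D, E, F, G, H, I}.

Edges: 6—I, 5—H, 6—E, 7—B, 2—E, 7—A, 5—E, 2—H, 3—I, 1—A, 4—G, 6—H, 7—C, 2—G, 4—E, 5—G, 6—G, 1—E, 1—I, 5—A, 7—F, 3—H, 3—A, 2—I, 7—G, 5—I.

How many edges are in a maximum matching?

6

For example, pair 1→A, 2→H, 3→I, 4→E, 5→G, 7→B.
The set {1, 2, 3, 4, 5, 6} has only 5 neighbours ({A, E, G, H, I}), so by Hall's theorem at most 6 of the 7 left vertices can be matched.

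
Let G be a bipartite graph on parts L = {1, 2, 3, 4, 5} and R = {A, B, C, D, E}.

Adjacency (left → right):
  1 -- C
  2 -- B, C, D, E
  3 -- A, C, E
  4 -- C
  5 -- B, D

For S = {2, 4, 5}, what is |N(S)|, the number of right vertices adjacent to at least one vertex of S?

4

The union of neighbours of {2, 4, 5} is {B, C, D, E}, which has 4 elements.
Since |N(S)| = 4 ≥ |S| = 3, Hall's condition holds for this subset.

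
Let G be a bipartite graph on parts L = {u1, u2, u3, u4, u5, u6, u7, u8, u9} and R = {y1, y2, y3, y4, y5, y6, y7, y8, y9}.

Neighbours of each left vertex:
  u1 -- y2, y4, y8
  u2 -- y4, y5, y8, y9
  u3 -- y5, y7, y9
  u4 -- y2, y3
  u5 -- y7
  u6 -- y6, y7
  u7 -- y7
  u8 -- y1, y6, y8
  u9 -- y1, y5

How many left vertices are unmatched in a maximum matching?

One maximum matching: u1–y2, u2–y4, u3–y5, u4–y3, u5–y7, u6–y6, u8–y8, u9–y1.
The set {u5, u7} has only 1 neighbour ({y7}), so by Hall's theorem at most 8 of the 9 left vertices can be matched.
That matches 8 of the 9, leaving 1 unmatched; no matching can do better.

1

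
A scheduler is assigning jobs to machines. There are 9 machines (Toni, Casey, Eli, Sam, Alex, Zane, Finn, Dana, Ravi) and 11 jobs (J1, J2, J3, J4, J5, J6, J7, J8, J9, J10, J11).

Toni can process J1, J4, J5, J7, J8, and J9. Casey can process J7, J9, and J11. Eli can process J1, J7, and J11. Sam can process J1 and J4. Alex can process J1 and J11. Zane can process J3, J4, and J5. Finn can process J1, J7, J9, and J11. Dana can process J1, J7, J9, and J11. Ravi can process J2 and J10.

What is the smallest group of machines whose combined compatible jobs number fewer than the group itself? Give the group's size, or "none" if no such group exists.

5

Take S = {Casey, Eli, Alex, Finn, Dana}. Its neighbourhood is {J1, J7, J9, J11}, so |N(S)| = 4 < |S| = 5.
Every subset of size less than 5 has at least as many neighbours as members, so 5 is the minimum.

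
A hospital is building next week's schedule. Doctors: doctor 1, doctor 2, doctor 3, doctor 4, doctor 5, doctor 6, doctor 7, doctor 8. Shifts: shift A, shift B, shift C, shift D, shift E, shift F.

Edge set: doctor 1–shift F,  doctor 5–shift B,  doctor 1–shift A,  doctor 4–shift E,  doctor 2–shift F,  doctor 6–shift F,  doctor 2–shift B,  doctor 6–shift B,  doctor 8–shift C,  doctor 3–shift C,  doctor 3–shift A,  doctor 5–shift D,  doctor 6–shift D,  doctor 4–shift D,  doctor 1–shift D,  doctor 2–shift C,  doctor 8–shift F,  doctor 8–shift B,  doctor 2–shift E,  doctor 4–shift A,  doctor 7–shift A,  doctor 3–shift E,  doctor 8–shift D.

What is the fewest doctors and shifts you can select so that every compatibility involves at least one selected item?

The 6 edges doctor 1–shift A, doctor 2–shift C, doctor 3–shift E, doctor 4–shift D, doctor 5–shift B, doctor 6–shift F form a matching, so any vertex cover needs at least 6 vertices (one per matched edge).
Conversely {shift A, shift B, shift C, shift D, shift E, shift F} meets every edge and has exactly 6 vertices, so 6 is optimal.

6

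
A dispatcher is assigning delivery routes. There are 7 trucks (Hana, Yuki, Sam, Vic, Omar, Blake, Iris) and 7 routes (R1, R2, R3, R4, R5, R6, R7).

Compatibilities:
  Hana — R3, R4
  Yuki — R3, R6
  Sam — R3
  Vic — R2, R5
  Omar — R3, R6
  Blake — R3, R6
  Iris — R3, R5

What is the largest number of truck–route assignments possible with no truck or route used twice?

5

For example, pair Hana→R4, Yuki→R6, Sam→R3, Vic→R2, Iris→R5.
The set {Yuki, Sam, Omar, Blake} has only 2 neighbours ({R3, R6}), so by Hall's theorem at most 5 of the 7 trucks can be matched.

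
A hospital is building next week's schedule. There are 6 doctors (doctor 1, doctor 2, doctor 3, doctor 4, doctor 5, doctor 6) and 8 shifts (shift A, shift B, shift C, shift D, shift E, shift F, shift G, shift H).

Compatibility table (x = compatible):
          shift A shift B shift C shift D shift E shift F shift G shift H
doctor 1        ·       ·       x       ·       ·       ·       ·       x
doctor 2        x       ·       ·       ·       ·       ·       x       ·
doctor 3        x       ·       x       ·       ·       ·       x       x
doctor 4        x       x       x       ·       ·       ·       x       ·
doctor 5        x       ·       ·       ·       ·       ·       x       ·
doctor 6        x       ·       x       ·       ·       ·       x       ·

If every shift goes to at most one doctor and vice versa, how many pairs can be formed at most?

One maximum matching: doctor 1-shift C, doctor 2-shift A, doctor 3-shift H, doctor 4-shift B, doctor 5-shift G.
The set {doctor 1, doctor 2, doctor 3, doctor 5, doctor 6} has only 4 neighbours ({shift A, shift C, shift G, shift H}), so by Hall's theorem at most 5 of the 6 doctors can be matched.

5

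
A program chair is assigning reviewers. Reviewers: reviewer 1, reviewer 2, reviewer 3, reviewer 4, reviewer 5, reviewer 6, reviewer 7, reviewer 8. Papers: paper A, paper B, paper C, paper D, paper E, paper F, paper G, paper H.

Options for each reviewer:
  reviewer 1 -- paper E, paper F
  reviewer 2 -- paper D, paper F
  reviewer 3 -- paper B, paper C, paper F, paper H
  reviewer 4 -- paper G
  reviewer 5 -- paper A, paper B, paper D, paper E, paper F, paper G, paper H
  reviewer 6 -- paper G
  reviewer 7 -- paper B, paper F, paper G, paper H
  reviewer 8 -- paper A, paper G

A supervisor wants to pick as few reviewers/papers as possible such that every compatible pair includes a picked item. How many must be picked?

The 7 edges reviewer 1–paper F, reviewer 2–paper D, reviewer 3–paper B, reviewer 4–paper G, reviewer 5–paper E, reviewer 7–paper H, reviewer 8–paper A form a matching, so any vertex cover needs at least 7 vertices (one per matched edge).
Conversely {reviewer 1, reviewer 2, reviewer 3, reviewer 5, reviewer 7, reviewer 8, paper G} meets every edge and has exactly 7 vertices, so 7 is optimal.

7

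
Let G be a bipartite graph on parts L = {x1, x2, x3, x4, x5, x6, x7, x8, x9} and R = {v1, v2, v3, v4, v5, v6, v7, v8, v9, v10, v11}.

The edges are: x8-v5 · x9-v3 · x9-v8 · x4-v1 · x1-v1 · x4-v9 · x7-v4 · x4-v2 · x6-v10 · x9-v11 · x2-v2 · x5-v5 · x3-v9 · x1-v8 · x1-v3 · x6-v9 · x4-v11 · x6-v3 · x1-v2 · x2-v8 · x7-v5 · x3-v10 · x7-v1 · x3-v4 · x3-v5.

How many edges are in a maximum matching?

One maximum matching: x1→v1, x2→v8, x3→v10, x4→v2, x5→v5, x6→v3, x7→v4, x9→v11.
The set {x5, x8} has only 1 neighbour ({v5}), so by Hall's theorem at most 8 of the 9 left vertices can be matched.

8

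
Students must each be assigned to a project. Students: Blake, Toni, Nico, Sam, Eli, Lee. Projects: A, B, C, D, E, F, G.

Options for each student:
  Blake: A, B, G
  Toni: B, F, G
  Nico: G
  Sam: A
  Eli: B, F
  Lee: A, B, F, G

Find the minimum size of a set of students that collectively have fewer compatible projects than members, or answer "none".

5

Take S = {Blake, Toni, Nico, Sam, Eli}. Its neighbourhood is {A, B, F, G}, so |N(S)| = 4 < |S| = 5.
Every subset of size less than 5 has at least as many neighbours as members, so 5 is the minimum.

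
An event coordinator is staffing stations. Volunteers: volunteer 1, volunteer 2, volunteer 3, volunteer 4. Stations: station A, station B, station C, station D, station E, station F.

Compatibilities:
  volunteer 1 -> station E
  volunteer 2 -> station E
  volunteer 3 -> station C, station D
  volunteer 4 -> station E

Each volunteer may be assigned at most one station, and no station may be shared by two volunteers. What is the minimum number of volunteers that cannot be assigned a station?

2

For example, pair volunteer 1–station E, volunteer 3–station D.
The set {volunteer 1, volunteer 2, volunteer 4} has only 1 neighbour ({station E}), so by Hall's theorem at most 2 of the 4 volunteers can be matched.
That matches 2 of the 4, leaving 2 unmatched; no matching can do better.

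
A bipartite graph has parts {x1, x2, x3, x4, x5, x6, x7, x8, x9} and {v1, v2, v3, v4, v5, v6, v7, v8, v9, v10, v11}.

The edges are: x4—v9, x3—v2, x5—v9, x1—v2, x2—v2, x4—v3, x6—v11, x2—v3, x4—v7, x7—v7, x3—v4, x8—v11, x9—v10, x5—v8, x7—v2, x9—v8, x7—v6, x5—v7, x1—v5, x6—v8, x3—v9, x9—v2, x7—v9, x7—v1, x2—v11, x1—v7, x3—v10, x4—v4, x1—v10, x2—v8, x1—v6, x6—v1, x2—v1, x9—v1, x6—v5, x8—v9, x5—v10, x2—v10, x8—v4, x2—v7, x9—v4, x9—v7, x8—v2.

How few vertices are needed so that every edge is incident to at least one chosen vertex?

{x1, x2, x3, x4, x5, x6, x7, x8, x9} is a vertex cover of size 9: every edge has an endpoint in this set.
No smaller cover exists because x1–v2, x2–v3, x3–v4, x4–v7, x5–v9, x6–v8, x7–v6, x8–v11, x9–v10 is a matching of size 9, and a cover must include an endpoint of each of these disjoint edges (König's theorem).

9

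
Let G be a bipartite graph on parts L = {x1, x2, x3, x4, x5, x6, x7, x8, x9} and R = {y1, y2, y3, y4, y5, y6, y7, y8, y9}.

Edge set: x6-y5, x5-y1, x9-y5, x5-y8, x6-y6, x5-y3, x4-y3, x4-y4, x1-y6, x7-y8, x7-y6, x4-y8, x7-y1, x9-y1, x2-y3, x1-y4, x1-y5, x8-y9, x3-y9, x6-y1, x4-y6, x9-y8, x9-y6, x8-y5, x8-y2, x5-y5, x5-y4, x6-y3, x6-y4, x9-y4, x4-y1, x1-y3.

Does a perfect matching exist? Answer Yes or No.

The set {x1, x2, x4, x5, x6, x7, x9} has only 6 neighbours ({y1, y3, y4, y5, y6, y8}), so by Hall's theorem at most 8 of the 9 left vertices can be matched.
Hence no matching covers every left vertex.

No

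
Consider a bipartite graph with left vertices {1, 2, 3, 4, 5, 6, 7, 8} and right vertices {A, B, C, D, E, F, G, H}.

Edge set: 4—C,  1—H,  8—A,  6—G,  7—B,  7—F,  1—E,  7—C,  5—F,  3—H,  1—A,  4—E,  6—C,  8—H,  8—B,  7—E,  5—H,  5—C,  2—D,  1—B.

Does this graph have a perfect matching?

A valid assignment of size 8: 1-A, 2-D, 3-H, 4-C, 5-F, 6-G, 7-E, 8-B.
Every left vertex is matched, so this is a perfect matching.

Yes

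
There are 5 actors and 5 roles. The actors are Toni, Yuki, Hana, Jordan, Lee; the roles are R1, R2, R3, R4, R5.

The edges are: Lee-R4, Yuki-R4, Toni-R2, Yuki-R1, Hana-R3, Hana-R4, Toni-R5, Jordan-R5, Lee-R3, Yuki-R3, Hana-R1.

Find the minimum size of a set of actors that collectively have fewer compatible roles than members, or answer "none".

none

A matching saturating every actor exists, for instance Toni→R2, Yuki→R1, Hana→R3, Jordan→R5, Lee→R4.
By Hall's marriage theorem, this means |N(S)| ≥ |S| for every subset S, so no violating subset exists.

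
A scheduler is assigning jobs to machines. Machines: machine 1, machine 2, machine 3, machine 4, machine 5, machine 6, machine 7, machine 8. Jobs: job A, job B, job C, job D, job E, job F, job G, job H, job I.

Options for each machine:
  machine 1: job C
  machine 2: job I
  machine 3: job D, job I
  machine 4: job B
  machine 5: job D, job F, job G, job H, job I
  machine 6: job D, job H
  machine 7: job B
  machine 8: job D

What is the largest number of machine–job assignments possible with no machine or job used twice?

For example, pair machine 1-job C, machine 2-job I, machine 3-job D, machine 4-job B, machine 5-job F, machine 6-job H.
The set {machine 2, machine 3, machine 4, machine 7, machine 8} has only 3 neighbours ({job B, job D, job I}), so by Hall's theorem at most 6 of the 8 machines can be matched.

6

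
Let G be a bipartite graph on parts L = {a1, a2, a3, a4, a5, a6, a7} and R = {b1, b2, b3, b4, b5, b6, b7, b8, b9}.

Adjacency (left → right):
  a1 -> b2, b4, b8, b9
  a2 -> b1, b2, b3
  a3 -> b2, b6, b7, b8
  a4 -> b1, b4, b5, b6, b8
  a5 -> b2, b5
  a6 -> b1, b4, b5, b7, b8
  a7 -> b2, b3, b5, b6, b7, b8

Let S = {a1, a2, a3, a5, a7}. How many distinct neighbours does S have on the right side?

The union of neighbours of {a1, a2, a3, a5, a7} is {b1, b2, b3, b4, b5, b6, b7, b8, b9}, which has 9 elements.
Since |N(S)| = 9 ≥ |S| = 5, Hall's condition holds for this subset.

9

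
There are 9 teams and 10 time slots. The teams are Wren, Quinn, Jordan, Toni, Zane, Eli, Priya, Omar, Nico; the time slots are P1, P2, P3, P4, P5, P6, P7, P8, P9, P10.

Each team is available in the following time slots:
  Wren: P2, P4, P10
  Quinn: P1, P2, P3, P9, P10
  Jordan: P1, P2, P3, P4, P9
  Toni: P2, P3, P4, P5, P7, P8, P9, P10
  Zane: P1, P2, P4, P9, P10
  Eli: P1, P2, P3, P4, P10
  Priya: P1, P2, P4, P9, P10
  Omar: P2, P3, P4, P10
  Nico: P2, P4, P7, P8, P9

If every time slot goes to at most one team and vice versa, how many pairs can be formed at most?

For example, pair Wren-P4, Quinn-P10, Jordan-P9, Toni-P8, Zane-P2, Eli-P3, Priya-P1, Nico-P7.
The set {Wren, Quinn, Jordan, Zane, Eli, Priya, Omar} has only 6 neighbours ({P1, P10, P2, P3, P4, P9}), so by Hall's theorem at most 8 of the 9 teams can be matched.

8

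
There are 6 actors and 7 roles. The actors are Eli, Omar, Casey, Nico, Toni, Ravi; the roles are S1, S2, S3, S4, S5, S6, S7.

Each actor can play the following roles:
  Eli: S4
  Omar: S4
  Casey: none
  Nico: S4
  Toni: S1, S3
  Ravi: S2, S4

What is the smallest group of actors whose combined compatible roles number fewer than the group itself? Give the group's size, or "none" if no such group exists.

Take S = {Casey}. Its neighbourhood is {}, so |N(S)| = 0 < |S| = 1.

1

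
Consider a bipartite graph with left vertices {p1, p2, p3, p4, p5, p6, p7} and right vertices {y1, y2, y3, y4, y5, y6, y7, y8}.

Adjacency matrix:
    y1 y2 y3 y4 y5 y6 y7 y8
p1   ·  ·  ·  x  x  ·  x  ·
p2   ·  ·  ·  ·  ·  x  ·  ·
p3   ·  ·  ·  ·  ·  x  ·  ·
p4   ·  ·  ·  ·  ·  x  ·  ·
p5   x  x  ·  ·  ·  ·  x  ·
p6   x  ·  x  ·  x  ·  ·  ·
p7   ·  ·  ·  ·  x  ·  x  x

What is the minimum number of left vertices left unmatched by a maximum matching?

For example, pair p1–y4, p2–y6, p5–y7, p6–y3, p7–y8.
The set {p2, p3, p4} has only 1 neighbour ({y6}), so by Hall's theorem at most 5 of the 7 left vertices can be matched.
That matches 5 of the 7, leaving 2 unmatched; no matching can do better.

2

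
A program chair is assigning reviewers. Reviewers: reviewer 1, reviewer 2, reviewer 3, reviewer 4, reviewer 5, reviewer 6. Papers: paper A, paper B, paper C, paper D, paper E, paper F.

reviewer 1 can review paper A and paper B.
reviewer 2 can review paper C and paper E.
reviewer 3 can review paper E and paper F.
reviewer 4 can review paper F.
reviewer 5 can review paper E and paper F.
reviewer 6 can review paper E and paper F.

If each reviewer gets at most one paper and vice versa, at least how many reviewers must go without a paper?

One maximum matching: reviewer 1→paper B, reviewer 2→paper C, reviewer 3→paper E, reviewer 4→paper F.
The set {reviewer 3, reviewer 4, reviewer 5, reviewer 6} has only 2 neighbours ({paper E, paper F}), so by Hall's theorem at most 4 of the 6 reviewers can be matched.
That matches 4 of the 6, leaving 2 unmatched; no matching can do better.

2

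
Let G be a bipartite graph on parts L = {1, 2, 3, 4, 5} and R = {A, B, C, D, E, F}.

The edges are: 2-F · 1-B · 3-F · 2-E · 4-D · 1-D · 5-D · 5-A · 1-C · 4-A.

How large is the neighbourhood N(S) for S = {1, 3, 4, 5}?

The union of neighbours of {1, 3, 4, 5} is {A, B, C, D, F}, which has 5 elements.
Since |N(S)| = 5 ≥ |S| = 4, Hall's condition holds for this subset.

5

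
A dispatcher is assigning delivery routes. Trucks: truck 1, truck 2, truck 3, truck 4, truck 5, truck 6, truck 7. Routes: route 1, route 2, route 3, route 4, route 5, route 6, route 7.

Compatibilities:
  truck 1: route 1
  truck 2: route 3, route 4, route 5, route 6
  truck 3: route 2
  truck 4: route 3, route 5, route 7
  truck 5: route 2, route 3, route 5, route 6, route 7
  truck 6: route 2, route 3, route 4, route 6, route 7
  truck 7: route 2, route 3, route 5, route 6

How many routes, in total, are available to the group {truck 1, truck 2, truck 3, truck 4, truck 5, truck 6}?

The union of neighbours of {truck 1, truck 2, truck 3, truck 4, truck 5, truck 6} is {route 1, route 2, route 3, route 4, route 5, route 6, route 7}, which has 7 elements.
Since |N(S)| = 7 ≥ |S| = 6, Hall's condition holds for this subset.

7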